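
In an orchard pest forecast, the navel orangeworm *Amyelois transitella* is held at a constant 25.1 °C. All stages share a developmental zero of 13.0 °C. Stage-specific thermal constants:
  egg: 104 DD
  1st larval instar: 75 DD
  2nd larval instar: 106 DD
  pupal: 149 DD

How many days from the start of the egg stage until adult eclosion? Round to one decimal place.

35.9 days

Daily accumulation at 25.1 °C = 25.1 − 13.0 = 12.1 DD/day.
Total K = 104 + 75 + 106 + 149 = 434 DD.
Total duration = 434 / 12.1 = 35.868 ≈ 35.9 days.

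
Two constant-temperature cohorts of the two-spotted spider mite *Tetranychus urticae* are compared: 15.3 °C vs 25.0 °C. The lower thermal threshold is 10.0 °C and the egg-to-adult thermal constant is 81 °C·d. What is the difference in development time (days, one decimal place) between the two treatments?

9.9 days

At 15.3 °C: 81 / (15.3 − 10.0) = 81 / 5.3 = 15.283 d.
At 25.0 °C: 81 / (25.0 − 10.0) = 81 / 15.0 = 5.400 d.
Difference = |15.283 − 5.400| = 9.883 ≈ 9.9 days.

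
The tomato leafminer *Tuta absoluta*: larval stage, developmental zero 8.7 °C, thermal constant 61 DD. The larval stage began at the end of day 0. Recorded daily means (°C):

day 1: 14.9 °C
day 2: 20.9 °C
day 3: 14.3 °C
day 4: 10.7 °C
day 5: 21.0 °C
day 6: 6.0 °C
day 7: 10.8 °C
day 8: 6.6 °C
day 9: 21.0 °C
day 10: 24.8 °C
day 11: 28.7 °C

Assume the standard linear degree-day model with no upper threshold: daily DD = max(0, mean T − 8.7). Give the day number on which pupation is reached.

day 10

Daily DD above 8.7 °C: 6.2, 12.2, 5.6, 2.0, 12.3, 0.0, 2.1, 0.0, 12.3, 16.1, 20.0.
Cumulative: 6.2, 18.4, 24.0, 26.0, 38.3, 38.3, 40.4, 40.4, 52.7, 68.8, 88.8.
The total first reaches 61 DD on day 10.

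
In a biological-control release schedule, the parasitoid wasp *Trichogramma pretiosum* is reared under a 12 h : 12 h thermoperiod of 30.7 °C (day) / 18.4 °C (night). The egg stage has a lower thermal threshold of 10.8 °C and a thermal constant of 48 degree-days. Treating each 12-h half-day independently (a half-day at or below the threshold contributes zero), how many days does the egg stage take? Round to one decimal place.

3.5 days

Day half: max(0, 30.7 − 10.8) × 0.5 = 19.9 × 0.5 = 9.95 DD.
Night half: max(0, 18.4 − 10.8) × 0.5 = 7.6 × 0.5 = 3.80 DD.
Per 24 h: 13.75 DD/day.
Duration = 48 / 13.75 = 3.491 ≈ 3.5 days.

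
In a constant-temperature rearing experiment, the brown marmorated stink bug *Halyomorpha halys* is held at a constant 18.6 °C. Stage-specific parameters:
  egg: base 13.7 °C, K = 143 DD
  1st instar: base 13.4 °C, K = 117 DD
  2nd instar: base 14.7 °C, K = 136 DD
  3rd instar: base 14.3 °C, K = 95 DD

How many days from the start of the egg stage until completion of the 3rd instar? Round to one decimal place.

108.6 days

egg: 143 / (18.6 − 13.7) = 143 / 4.9 = 29.184 d.
1st instar: 117 / (18.6 − 13.4) = 117 / 5.2 = 22.500 d.
2nd instar: 136 / (18.6 − 14.7) = 136 / 3.9 = 34.872 d.
3rd instar: 95 / (18.6 − 14.3) = 95 / 4.3 = 22.093 d.
Sum = 108.648 ≈ 108.6 days.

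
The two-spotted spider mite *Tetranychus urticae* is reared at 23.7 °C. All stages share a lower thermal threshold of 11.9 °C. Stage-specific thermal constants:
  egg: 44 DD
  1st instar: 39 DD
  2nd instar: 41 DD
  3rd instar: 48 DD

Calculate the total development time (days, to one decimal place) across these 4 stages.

Daily accumulation at 23.7 °C = 23.7 − 11.9 = 11.8 DD/day.
Total K = 44 + 39 + 41 + 48 = 172 DD.
Total duration = 172 / 11.8 = 14.576 ≈ 14.6 days.

14.6 days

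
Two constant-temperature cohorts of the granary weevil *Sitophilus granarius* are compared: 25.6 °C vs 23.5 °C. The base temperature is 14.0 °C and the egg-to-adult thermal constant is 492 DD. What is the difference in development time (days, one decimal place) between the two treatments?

9.4 days

At 25.6 °C: 492 / (25.6 − 14.0) = 492 / 11.6 = 42.414 d.
At 23.5 °C: 492 / (23.5 − 14.0) = 492 / 9.5 = 51.789 d.
Difference = |42.414 − 51.789| = 9.376 ≈ 9.4 days.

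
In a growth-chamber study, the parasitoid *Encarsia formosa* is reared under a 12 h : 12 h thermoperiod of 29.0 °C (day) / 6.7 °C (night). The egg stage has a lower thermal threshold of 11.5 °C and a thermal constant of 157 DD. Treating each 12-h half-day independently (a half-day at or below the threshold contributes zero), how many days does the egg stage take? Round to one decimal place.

17.9 days

Day half: max(0, 29.0 − 11.5) × 0.5 = 17.5 × 0.5 = 8.75 DD.
Night half: max(0, 6.7 − 11.5) × 0.5 = 0.0 × 0.5 = 0.00 DD.
Per 24 h: 8.75 DD/day.
Duration = 157 / 8.75 = 17.943 ≈ 17.9 days.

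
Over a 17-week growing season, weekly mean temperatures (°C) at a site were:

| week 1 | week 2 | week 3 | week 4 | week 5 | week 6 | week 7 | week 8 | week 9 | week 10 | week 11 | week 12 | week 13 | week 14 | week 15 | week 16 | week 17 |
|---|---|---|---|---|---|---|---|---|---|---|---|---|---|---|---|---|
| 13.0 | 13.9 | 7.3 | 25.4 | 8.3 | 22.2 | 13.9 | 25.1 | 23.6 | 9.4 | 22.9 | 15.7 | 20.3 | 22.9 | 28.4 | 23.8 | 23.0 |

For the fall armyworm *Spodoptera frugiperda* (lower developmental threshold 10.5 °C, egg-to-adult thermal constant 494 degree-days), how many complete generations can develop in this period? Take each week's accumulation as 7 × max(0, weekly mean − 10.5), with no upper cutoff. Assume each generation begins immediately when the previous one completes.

Weekly DD (7 × max(0, T̄ − 10.5)): 17.5, 23.8, 0.0, 104.3, 0.0, 81.9, 23.8, 102.2, 91.7, 0.0, 86.8, 36.4, 68.6, 86.8, 125.3, 93.1, 87.5.
Season total = 1029.7 DD.
Complete generations = ⌊1029.7 / 494⌋ = 2.

2 generations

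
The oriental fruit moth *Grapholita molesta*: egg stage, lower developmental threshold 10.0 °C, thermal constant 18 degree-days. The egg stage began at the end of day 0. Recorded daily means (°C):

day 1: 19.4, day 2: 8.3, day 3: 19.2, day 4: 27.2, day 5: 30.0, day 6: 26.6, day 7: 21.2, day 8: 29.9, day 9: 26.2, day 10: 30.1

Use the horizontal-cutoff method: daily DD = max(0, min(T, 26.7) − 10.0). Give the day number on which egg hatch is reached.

day 3

Daily DD above 10.0 °C (capped at 16.7): 9.4, 0.0, 9.2, 16.7, 16.7, 16.6, 11.2, 16.7, 16.2, 16.7.
Cumulative: 9.4, 9.4, 18.6, 35.3, 52.0, 68.6, 79.8, 96.5, 112.7, 129.4.
The total first reaches 18 DD on day 3.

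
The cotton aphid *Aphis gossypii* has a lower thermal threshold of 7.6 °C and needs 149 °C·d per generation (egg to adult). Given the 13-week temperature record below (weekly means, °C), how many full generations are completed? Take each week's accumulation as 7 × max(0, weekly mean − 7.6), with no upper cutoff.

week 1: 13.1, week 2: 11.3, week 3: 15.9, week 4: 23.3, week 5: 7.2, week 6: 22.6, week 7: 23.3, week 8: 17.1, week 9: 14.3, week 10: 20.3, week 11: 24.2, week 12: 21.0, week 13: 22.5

Weekly DD (7 × max(0, T̄ − 7.6)): 38.5, 25.9, 58.1, 109.9, 0.0, 105.0, 109.9, 66.5, 46.9, 88.9, 116.2, 93.8, 104.3.
Season total = 963.9 DD.
Complete generations = ⌊963.9 / 149⌋ = 6.

6 generations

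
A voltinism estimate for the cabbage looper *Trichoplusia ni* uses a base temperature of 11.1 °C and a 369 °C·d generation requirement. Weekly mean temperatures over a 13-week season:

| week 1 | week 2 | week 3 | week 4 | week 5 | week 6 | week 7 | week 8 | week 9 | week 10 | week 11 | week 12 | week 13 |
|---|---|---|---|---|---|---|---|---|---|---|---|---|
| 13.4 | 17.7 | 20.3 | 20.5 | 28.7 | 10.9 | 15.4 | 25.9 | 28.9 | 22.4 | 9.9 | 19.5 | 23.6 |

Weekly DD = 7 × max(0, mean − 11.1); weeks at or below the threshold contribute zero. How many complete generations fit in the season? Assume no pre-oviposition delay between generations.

Weekly DD (7 × max(0, T̄ − 11.1)): 16.1, 46.2, 64.4, 65.8, 123.2, 0.0, 30.1, 103.6, 124.6, 79.1, 0.0, 58.8, 87.5.
Season total = 799.4 DD.
Complete generations = ⌊799.4 / 369⌋ = 2.

2 generations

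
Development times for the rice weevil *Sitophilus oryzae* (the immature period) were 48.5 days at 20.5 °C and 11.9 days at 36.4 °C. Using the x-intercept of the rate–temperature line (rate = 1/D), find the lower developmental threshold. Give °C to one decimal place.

Under the model K = D·(T − T_b), so D₁·(T₁ − T_b) = D₂·(T₂ − T_b).
48.5·(20.5 − T_b) = 11.9·(36.4 − T_b)
T_b = (48.5·20.5 − 11.9·36.4) / (48.5 − 11.9) = 561.09 / 36.6 = 15.330 °C ≈ 15.3 °C.

15.3 °C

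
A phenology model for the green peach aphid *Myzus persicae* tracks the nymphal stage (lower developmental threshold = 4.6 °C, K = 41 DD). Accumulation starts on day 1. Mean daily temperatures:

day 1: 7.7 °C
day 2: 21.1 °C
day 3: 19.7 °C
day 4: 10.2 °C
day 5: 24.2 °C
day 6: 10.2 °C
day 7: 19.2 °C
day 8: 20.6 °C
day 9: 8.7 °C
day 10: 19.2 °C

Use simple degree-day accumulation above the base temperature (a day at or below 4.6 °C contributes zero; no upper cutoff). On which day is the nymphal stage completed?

Daily DD above 4.6 °C: 3.1, 16.5, 15.1, 5.6, 19.6, 5.6, 14.6, 16.0, 4.1, 14.6.
Cumulative: 3.1, 19.6, 34.7, 40.3, 59.9, 65.5, 80.1, 96.1, 100.2, 114.8.
The total first reaches 41 DD on day 5.

day 5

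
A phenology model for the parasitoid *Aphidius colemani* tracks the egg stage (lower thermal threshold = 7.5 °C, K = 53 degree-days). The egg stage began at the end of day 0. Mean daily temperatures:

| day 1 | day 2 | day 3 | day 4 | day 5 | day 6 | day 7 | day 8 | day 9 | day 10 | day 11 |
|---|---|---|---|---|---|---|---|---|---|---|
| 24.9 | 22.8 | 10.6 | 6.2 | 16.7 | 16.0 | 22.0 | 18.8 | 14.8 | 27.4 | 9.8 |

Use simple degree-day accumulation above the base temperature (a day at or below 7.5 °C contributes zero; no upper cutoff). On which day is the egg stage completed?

Daily DD above 7.5 °C: 17.4, 15.3, 3.1, 0.0, 9.2, 8.5, 14.5, 11.3, 7.3, 19.9, 2.3.
Cumulative: 17.4, 32.7, 35.8, 35.8, 45.0, 53.5, 68.0, 79.3, 86.6, 106.5, 108.8.
The total first reaches 53 DD on day 6.

day 6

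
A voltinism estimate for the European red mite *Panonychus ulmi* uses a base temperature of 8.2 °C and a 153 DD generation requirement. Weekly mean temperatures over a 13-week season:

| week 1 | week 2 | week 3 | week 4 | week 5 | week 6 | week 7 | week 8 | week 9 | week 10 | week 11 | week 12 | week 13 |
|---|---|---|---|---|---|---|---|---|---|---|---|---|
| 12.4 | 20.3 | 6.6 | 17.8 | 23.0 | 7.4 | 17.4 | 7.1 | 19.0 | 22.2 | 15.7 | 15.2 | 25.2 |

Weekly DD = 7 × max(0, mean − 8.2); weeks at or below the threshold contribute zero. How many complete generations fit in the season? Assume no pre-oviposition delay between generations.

Weekly DD (7 × max(0, T̄ − 8.2)): 29.4, 84.7, 0.0, 67.2, 103.6, 0.0, 64.4, 0.0, 75.6, 98.0, 52.5, 49.0, 119.0.
Season total = 743.4 DD.
Complete generations = ⌊743.4 / 153⌋ = 4.

4 generations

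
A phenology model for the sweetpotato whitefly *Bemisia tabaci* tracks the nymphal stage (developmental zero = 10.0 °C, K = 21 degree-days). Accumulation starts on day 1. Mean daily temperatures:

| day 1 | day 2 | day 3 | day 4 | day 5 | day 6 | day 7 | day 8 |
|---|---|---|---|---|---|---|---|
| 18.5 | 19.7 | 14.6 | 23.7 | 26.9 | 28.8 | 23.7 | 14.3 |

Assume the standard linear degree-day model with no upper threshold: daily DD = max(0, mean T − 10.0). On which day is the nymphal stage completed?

Daily DD above 10.0 °C: 8.5, 9.7, 4.6, 13.7, 16.9, 18.8, 13.7, 4.3.
Cumulative: 8.5, 18.2, 22.8, 36.5, 53.4, 72.2, 85.9, 90.2.
The total first reaches 21 DD on day 3.

day 3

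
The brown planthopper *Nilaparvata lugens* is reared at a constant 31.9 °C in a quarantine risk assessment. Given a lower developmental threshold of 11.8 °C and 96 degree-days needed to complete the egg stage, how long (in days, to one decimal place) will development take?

4.8 days

Daily accumulation = 31.9 − 11.8 = 20.1 DD/day.
Duration = 96 / 20.1 = 4.776 ≈ 4.8 days.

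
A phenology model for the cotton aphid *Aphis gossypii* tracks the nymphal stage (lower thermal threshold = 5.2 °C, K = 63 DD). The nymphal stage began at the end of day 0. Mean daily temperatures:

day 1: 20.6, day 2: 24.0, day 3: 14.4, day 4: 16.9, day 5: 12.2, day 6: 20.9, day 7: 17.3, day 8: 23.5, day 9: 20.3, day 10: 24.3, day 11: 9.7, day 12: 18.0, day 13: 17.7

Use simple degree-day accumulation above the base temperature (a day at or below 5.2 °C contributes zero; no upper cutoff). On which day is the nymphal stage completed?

Daily DD above 5.2 °C: 15.4, 18.8, 9.2, 11.7, 7.0, 15.7, 12.1, 18.3, 15.1, 19.1, 4.5, 12.8, 12.5.
Cumulative: 15.4, 34.2, 43.4, 55.1, 62.1, 77.8, 89.9, 108.2, 123.3, 142.4, 146.9, 159.7, 172.2.
The total first reaches 63 DD on day 6.

day 6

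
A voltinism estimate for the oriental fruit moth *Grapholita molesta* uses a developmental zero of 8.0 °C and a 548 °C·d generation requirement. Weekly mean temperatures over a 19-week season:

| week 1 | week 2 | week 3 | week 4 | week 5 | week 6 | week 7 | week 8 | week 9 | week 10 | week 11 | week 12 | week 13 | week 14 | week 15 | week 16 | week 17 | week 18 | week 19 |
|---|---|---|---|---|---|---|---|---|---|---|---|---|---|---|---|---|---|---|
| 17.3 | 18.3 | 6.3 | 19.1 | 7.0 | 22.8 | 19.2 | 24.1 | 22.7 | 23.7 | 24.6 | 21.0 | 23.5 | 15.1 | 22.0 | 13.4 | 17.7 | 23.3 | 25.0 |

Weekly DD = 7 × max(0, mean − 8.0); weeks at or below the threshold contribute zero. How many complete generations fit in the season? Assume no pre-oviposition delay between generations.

2 generations

Weekly DD (7 × max(0, T̄ − 8.0)): 65.1, 72.1, 0.0, 77.7, 0.0, 103.6, 78.4, 112.7, 102.9, 109.9, 116.2, 91.0, 108.5, 49.7, 98.0, 37.8, 67.9, 107.1, 119.0.
Season total = 1517.6 DD.
Complete generations = ⌊1517.6 / 548⌋ = 2.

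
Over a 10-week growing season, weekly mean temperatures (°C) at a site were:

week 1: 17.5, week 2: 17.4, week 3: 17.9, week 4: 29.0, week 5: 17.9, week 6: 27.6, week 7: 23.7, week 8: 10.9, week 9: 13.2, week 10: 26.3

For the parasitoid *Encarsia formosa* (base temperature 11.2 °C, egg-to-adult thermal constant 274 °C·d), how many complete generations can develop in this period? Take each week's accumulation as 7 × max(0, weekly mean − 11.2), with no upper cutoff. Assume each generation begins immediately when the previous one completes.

2 generations

Weekly DD (7 × max(0, T̄ − 11.2)): 44.1, 43.4, 46.9, 124.6, 46.9, 114.8, 87.5, 0.0, 14.0, 105.7.
Season total = 627.9 DD.
Complete generations = ⌊627.9 / 274⌋ = 2.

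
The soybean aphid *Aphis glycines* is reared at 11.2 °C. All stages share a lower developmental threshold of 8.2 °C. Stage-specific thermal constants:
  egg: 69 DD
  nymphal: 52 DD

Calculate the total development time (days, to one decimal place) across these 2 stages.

40.3 days

Daily accumulation at 11.2 °C = 11.2 − 8.2 = 3.0 DD/day.
Total K = 69 + 52 = 121 DD.
Total duration = 121 / 3.0 = 40.333 ≈ 40.3 days.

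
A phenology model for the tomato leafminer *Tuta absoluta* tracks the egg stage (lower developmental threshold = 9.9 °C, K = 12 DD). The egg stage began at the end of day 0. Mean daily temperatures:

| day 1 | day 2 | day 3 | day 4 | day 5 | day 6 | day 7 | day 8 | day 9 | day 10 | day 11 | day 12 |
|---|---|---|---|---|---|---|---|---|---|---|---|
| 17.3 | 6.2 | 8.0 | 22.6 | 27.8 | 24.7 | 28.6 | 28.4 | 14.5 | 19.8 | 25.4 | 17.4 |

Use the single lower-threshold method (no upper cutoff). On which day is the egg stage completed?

Daily DD above 9.9 °C: 7.4, 0.0, 0.0, 12.7, 17.9, 14.8, 18.7, 18.5, 4.6, 9.9, 15.5, 7.5.
Cumulative: 7.4, 7.4, 7.4, 20.1, 38.0, 52.8, 71.5, 90.0, 94.6, 104.5, 120.0, 127.5.
The total first reaches 12 DD on day 4.

day 4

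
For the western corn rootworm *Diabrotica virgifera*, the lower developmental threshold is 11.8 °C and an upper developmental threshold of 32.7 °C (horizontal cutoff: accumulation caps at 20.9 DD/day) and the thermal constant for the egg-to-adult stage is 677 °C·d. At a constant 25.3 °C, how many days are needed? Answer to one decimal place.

50.1 days

Daily accumulation = 25.3 − 11.8 = 13.5 DD/day.
Duration = 677 / 13.5 = 50.148 ≈ 50.1 days.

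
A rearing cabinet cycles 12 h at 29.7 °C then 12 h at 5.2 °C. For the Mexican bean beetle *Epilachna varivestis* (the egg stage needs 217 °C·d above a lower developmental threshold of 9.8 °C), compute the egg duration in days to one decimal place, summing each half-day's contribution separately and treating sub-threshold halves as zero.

21.8 days

Day half: max(0, 29.7 − 9.8) × 0.5 = 19.9 × 0.5 = 9.95 DD.
Night half: max(0, 5.2 − 9.8) × 0.5 = 0.0 × 0.5 = 0.00 DD.
Per 24 h: 9.95 DD/day.
Duration = 217 / 9.95 = 21.809 ≈ 21.8 days.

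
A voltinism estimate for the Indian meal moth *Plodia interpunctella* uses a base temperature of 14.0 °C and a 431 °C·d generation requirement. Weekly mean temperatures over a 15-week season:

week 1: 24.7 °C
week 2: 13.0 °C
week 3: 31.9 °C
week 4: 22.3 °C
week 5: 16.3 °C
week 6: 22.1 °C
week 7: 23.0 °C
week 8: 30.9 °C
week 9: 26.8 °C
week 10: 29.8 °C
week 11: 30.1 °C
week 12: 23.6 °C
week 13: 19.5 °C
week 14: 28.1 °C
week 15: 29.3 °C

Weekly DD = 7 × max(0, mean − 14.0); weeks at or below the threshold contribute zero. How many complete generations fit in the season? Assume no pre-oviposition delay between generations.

2 generations

Weekly DD (7 × max(0, T̄ − 14.0)): 74.9, 0.0, 125.3, 58.1, 16.1, 56.7, 63.0, 118.3, 89.6, 110.6, 112.7, 67.2, 38.5, 98.7, 107.1.
Season total = 1136.8 DD.
Complete generations = ⌊1136.8 / 431⌋ = 2.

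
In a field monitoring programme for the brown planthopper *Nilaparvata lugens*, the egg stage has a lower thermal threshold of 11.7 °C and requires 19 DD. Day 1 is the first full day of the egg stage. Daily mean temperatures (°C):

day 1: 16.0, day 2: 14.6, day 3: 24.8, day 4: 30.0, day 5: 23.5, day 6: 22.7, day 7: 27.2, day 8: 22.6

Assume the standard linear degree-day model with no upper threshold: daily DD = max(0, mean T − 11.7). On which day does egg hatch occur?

Daily DD above 11.7 °C: 4.3, 2.9, 13.1, 18.3, 11.8, 11.0, 15.5, 10.9.
Cumulative: 4.3, 7.2, 20.3, 38.6, 50.4, 61.4, 76.9, 87.8.
The total first reaches 19 DD on day 3.

day 3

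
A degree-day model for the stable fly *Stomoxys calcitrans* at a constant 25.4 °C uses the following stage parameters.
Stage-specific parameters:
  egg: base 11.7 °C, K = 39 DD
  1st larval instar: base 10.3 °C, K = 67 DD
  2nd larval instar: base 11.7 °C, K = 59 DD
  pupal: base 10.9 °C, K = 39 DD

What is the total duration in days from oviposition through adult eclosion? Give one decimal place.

egg: 39 / (25.4 − 11.7) = 39 / 13.7 = 2.847 d.
1st larval instar: 67 / (25.4 − 10.3) = 67 / 15.1 = 4.437 d.
2nd larval instar: 59 / (25.4 − 11.7) = 59 / 13.7 = 4.307 d.
pupal: 39 / (25.4 − 10.9) = 39 / 14.5 = 2.690 d.
Sum = 14.280 ≈ 14.3 days.

14.3 days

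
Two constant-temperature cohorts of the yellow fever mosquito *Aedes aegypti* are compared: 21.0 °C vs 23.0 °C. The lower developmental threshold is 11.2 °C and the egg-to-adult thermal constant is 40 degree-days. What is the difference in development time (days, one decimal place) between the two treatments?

0.7 days

At 21.0 °C: 40 / (21.0 − 11.2) = 40 / 9.8 = 4.082 d.
At 23.0 °C: 40 / (23.0 − 11.2) = 40 / 11.8 = 3.390 d.
Difference = |4.082 − 3.390| = 0.692 ≈ 0.7 days.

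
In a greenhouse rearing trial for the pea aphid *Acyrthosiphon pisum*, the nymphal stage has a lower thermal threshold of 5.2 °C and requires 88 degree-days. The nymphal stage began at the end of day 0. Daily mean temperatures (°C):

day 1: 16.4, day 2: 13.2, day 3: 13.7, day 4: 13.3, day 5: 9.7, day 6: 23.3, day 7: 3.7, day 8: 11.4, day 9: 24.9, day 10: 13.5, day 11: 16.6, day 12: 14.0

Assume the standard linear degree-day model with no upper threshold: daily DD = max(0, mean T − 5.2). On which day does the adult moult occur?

day 10

Daily DD above 5.2 °C: 11.2, 8.0, 8.5, 8.1, 4.5, 18.1, 0.0, 6.2, 19.7, 8.3, 11.4, 8.8.
Cumulative: 11.2, 19.2, 27.7, 35.8, 40.3, 58.4, 58.4, 64.6, 84.3, 92.6, 104.0, 112.8.
The total first reaches 88 DD on day 10.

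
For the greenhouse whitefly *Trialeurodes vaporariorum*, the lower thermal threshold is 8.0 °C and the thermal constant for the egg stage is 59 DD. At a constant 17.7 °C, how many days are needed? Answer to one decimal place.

Daily accumulation = 17.7 − 8.0 = 9.7 DD/day.
Duration = 59 / 9.7 = 6.082 ≈ 6.1 days.

6.1 days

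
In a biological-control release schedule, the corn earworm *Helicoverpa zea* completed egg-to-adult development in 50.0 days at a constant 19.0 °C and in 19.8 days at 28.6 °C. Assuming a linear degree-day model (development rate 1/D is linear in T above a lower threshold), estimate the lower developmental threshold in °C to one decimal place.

Equal thermal constants: D₁(T₁ − T_b) = D₂(T₂ − T_b).
50.0·(19.0 − T_b) = 19.8·(28.6 − T_b)
T_b = (50.0·19.0 − 19.8·28.6) / (50.0 − 19.8) = 383.72 / 30.2 = 12.706 °C ≈ 12.7 °C.

12.7 °C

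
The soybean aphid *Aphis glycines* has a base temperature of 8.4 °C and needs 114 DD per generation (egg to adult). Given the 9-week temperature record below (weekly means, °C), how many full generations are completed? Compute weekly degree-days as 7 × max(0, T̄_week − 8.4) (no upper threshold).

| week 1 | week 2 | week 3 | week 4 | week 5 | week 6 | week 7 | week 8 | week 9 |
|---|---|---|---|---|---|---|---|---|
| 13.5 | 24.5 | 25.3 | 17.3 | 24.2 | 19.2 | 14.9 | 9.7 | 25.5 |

6 generations

Weekly DD (7 × max(0, T̄ − 8.4)): 35.7, 112.7, 118.3, 62.3, 110.6, 75.6, 45.5, 9.1, 119.7.
Season total = 689.5 DD.
Complete generations = ⌊689.5 / 114⌋ = 6.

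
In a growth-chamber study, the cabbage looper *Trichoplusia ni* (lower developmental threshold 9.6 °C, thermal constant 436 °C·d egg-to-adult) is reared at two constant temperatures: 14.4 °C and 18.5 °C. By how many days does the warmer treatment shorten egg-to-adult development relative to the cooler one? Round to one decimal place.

At 14.4 °C: 436 / (14.4 − 9.6) = 436 / 4.8 = 90.833 d.
At 18.5 °C: 436 / (18.5 − 9.6) = 436 / 8.9 = 48.989 d.
Difference = |90.833 − 48.989| = 41.845 ≈ 41.8 days.

41.8 days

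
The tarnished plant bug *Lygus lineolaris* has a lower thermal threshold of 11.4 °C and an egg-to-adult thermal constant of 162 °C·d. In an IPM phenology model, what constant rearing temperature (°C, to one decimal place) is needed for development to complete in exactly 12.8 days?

Required daily accumulation = 162 / 12.8 = 12.656 DD/day.
T = T_base + 12.656 = 11.4 + 12.656 = 24.056 ≈ 24.1 °C.

24.1 °C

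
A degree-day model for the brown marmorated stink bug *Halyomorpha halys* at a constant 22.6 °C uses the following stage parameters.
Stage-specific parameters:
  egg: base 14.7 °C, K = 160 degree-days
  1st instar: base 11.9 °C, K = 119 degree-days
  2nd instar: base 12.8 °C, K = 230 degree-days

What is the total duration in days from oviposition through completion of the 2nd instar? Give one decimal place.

egg: 160 / (22.6 − 14.7) = 160 / 7.9 = 20.253 d.
1st instar: 119 / (22.6 − 11.9) = 119 / 10.7 = 11.121 d.
2nd instar: 230 / (22.6 − 12.8) = 230 / 9.8 = 23.469 d.
Sum = 54.844 ≈ 54.8 days.

54.8 days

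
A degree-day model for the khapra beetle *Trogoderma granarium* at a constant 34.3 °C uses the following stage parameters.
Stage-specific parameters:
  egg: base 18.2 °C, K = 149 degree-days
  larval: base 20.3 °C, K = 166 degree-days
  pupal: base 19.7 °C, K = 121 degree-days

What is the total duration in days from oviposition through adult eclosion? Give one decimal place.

egg: 149 / (34.3 − 18.2) = 149 / 16.1 = 9.255 d.
larval: 166 / (34.3 − 20.3) = 166 / 14.0 = 11.857 d.
pupal: 121 / (34.3 − 19.7) = 121 / 14.6 = 8.288 d.
Sum = 29.399 ≈ 29.4 days.

29.4 days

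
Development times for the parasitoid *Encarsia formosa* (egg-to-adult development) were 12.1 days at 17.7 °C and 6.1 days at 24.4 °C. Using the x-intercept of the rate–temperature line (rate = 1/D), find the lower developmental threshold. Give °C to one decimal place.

10.9 °C

Equal thermal constants: D₁(T₁ − T_b) = D₂(T₂ − T_b).
12.1·(17.7 − T_b) = 6.1·(24.4 − T_b)
T_b = (12.1·17.7 − 6.1·24.4) / (12.1 − 6.1) = 65.33 / 6.0 = 10.888 °C ≈ 10.9 °C.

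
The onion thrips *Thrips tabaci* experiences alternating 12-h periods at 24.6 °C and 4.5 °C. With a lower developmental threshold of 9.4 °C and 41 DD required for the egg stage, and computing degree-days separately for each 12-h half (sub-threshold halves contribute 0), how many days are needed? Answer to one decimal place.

Day half: max(0, 24.6 − 9.4) × 0.5 = 15.2 × 0.5 = 7.60 DD.
Night half: max(0, 4.5 − 9.4) × 0.5 = 0.0 × 0.5 = 0.00 DD.
Per 24 h: 7.60 DD/day.
Duration = 41 / 7.60 = 5.395 ≈ 5.4 days.

5.4 days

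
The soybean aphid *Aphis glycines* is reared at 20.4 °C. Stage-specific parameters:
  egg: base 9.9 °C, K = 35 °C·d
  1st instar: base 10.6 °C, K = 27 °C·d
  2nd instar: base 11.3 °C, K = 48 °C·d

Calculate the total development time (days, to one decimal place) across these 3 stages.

egg: 35 / (20.4 − 9.9) = 35 / 10.5 = 3.333 d.
1st instar: 27 / (20.4 − 10.6) = 27 / 9.8 = 2.755 d.
2nd instar: 48 / (20.4 − 11.3) = 48 / 9.1 = 5.275 d.
Sum = 11.363 ≈ 11.4 days.

11.4 days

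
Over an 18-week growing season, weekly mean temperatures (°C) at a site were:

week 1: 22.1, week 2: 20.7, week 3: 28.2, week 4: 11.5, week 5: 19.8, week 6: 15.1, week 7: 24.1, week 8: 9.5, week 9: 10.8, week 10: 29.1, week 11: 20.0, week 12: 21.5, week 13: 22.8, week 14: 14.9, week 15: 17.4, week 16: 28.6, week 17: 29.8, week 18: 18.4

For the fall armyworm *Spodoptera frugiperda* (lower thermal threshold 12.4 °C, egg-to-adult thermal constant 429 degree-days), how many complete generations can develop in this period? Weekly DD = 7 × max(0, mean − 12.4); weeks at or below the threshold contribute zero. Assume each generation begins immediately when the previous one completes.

2 generations

Weekly DD (7 × max(0, T̄ − 12.4)): 67.9, 58.1, 110.6, 0.0, 51.8, 18.9, 81.9, 0.0, 0.0, 116.9, 53.2, 63.7, 72.8, 17.5, 35.0, 113.4, 121.8, 42.0.
Season total = 1025.5 DD.
Complete generations = ⌊1025.5 / 429⌋ = 2.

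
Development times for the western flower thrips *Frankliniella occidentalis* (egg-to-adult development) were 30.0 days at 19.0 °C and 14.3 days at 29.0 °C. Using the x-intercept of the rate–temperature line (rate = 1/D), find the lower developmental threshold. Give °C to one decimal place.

Equal thermal constants: D₁(T₁ − T_b) = D₂(T₂ − T_b).
30.0·(19.0 − T_b) = 14.3·(29.0 − T_b)
T_b = (30.0·19.0 − 14.3·29.0) / (30.0 − 14.3) = 155.30 / 15.7 = 9.892 °C ≈ 9.9 °C.

9.9 °C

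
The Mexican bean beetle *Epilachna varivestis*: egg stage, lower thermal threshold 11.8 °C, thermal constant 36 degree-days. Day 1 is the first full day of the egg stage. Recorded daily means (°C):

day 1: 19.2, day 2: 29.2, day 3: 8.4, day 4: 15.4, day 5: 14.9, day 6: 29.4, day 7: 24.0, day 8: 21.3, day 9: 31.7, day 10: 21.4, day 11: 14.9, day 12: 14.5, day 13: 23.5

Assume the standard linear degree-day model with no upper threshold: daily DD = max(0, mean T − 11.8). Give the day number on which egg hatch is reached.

day 6

Daily DD above 11.8 °C: 7.4, 17.4, 0.0, 3.6, 3.1, 17.6, 12.2, 9.5, 19.9, 9.6, 3.1, 2.7, 11.7.
Cumulative: 7.4, 24.8, 24.8, 28.4, 31.5, 49.1, 61.3, 70.8, 90.7, 100.3, 103.4, 106.1, 117.8.
The total first reaches 36 DD on day 6.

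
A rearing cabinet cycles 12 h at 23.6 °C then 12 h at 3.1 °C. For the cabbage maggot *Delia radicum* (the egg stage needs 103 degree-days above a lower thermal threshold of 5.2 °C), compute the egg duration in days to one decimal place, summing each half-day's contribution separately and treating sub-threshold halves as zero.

11.2 days

Day half: max(0, 23.6 − 5.2) × 0.5 = 18.4 × 0.5 = 9.20 DD.
Night half: max(0, 3.1 − 5.2) × 0.5 = 0.0 × 0.5 = 0.00 DD.
Per 24 h: 9.20 DD/day.
Duration = 103 / 9.20 = 11.196 ≈ 11.2 days.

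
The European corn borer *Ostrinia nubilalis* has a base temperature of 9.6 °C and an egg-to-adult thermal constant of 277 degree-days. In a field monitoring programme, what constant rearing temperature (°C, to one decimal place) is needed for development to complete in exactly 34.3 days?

17.7 °C

Required daily accumulation = 277 / 34.3 = 8.076 DD/day.
T = T_base + 8.076 = 9.6 + 8.076 = 17.676 ≈ 17.7 °C.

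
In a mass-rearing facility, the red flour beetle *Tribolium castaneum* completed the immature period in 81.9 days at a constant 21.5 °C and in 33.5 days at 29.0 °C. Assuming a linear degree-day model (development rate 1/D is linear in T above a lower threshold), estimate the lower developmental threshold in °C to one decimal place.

16.3 °C

Under the model K = D·(T − T_b), so D₁·(T₁ − T_b) = D₂·(T₂ − T_b).
81.9·(21.5 − T_b) = 33.5·(29.0 − T_b)
T_b = (81.9·21.5 − 33.5·29.0) / (81.9 − 33.5) = 789.35 / 48.4 = 16.309 °C ≈ 16.3 °C.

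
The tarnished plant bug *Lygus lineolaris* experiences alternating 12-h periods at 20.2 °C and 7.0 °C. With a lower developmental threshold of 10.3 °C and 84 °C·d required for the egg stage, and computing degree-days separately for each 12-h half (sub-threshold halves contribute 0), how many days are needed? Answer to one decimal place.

17.0 days

Day half: max(0, 20.2 − 10.3) × 0.5 = 9.9 × 0.5 = 4.95 DD.
Night half: max(0, 7.0 − 10.3) × 0.5 = 0.0 × 0.5 = 0.00 DD.
Per 24 h: 4.95 DD/day.
Duration = 84 / 4.95 = 16.970 ≈ 17.0 days.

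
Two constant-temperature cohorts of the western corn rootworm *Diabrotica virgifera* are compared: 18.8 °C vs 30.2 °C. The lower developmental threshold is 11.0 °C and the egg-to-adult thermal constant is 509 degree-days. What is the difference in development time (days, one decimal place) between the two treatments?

At 18.8 °C: 509 / (18.8 − 11.0) = 509 / 7.8 = 65.256 d.
At 30.2 °C: 509 / (30.2 − 11.0) = 509 / 19.2 = 26.510 d.
Difference = |65.256 − 26.510| = 38.746 ≈ 38.7 days.

38.7 days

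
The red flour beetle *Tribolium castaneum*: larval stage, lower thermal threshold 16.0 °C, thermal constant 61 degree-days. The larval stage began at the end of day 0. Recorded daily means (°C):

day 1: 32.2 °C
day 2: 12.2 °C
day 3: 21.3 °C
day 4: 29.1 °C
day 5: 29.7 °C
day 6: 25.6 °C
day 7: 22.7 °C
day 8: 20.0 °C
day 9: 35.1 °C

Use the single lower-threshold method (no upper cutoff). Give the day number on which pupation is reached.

Daily DD above 16.0 °C: 16.2, 0.0, 5.3, 13.1, 13.7, 9.6, 6.7, 4.0, 19.1.
Cumulative: 16.2, 16.2, 21.5, 34.6, 48.3, 57.9, 64.6, 68.6, 87.7.
The total first reaches 61 DD on day 7.

day 7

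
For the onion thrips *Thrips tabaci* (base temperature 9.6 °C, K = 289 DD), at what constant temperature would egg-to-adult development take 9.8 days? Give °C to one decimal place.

Required daily accumulation = 289 / 9.8 = 29.490 DD/day.
T = T_base + 29.490 = 9.6 + 29.490 = 39.090 ≈ 39.1 °C.

39.1 °C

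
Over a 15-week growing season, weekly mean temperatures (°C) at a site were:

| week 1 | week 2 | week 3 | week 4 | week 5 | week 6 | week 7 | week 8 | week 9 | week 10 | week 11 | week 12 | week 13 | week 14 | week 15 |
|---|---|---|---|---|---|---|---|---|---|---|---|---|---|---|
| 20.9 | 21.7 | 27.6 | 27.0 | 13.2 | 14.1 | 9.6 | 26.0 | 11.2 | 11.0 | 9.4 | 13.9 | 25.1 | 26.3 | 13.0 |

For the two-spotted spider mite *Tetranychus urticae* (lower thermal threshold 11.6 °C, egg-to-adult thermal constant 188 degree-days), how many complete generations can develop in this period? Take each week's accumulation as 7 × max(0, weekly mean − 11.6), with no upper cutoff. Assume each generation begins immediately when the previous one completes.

Weekly DD (7 × max(0, T̄ − 11.6)): 65.1, 70.7, 112.0, 107.8, 11.2, 17.5, 0.0, 100.8, 0.0, 0.0, 0.0, 16.1, 94.5, 102.9, 9.8.
Season total = 708.4 DD.
Complete generations = ⌊708.4 / 188⌋ = 3.

3 generations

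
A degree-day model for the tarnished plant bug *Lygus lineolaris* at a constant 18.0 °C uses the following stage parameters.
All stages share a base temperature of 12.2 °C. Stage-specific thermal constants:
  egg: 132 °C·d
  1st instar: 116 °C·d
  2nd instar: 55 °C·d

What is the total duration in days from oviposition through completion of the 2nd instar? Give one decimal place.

Daily accumulation at 18.0 °C = 18.0 − 12.2 = 5.8 DD/day.
Total K = 132 + 116 + 55 = 303 DD.
Total duration = 303 / 5.8 = 52.241 ≈ 52.2 days.

52.2 days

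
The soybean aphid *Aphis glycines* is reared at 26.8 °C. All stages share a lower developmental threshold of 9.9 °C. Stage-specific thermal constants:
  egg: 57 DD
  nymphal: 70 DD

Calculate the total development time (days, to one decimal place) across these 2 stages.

7.5 days

Daily accumulation at 26.8 °C = 26.8 − 9.9 = 16.9 DD/day.
Total K = 57 + 70 = 127 DD.
Total duration = 127 / 16.9 = 7.515 ≈ 7.5 days.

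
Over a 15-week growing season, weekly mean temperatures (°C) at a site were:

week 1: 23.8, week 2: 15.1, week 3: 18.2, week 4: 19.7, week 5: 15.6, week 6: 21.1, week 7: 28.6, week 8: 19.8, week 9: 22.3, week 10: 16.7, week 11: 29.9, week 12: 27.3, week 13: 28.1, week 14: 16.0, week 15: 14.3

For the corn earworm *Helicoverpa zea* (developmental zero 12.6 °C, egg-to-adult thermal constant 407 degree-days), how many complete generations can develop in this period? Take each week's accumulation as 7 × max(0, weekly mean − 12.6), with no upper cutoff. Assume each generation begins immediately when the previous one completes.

2 generations

Weekly DD (7 × max(0, T̄ − 12.6)): 78.4, 17.5, 39.2, 49.7, 21.0, 59.5, 112.0, 50.4, 67.9, 28.7, 121.1, 102.9, 108.5, 23.8, 11.9.
Season total = 892.5 DD.
Complete generations = ⌊892.5 / 407⌋ = 2.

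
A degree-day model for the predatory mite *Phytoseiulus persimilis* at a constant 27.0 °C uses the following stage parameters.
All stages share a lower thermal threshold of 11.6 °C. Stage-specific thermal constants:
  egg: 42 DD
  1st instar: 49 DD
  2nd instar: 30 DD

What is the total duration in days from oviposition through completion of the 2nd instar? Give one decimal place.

7.9 days

Daily accumulation at 27.0 °C = 27.0 − 11.6 = 15.4 DD/day.
Total K = 42 + 49 + 30 = 121 DD.
Total duration = 121 / 15.4 = 7.857 ≈ 7.9 days.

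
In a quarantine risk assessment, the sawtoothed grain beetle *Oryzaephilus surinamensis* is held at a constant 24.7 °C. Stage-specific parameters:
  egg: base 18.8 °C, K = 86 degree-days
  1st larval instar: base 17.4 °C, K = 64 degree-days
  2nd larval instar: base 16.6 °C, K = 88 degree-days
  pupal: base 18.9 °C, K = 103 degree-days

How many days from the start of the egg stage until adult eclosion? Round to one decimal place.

52.0 days

egg: 86 / (24.7 − 18.8) = 86 / 5.9 = 14.576 d.
1st larval instar: 64 / (24.7 − 17.4) = 64 / 7.3 = 8.767 d.
2nd larval instar: 88 / (24.7 − 16.6) = 88 / 8.1 = 10.864 d.
pupal: 103 / (24.7 − 18.9) = 103 / 5.8 = 17.759 d.
Sum = 51.966 ≈ 52.0 days.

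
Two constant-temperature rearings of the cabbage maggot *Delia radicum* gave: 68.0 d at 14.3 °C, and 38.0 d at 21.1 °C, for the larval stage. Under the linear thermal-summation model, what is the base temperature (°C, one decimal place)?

Under the model K = D·(T − T_b), so D₁·(T₁ − T_b) = D₂·(T₂ − T_b).
68.0·(14.3 − T_b) = 38.0·(21.1 − T_b)
T_b = (68.0·14.3 − 38.0·21.1) / (68.0 − 38.0) = 170.60 / 30.0 = 5.687 °C ≈ 5.7 °C.

5.7 °C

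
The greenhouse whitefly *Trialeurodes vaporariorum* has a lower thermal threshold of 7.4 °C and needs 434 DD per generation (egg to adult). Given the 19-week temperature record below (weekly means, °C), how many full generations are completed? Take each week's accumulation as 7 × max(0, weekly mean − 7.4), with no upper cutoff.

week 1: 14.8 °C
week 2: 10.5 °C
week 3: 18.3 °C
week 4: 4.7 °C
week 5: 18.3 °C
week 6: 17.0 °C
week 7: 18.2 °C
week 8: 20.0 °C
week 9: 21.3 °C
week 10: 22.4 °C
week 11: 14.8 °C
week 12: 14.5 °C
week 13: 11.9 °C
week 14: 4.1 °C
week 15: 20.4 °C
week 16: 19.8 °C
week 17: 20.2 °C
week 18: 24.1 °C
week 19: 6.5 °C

Weekly DD (7 × max(0, T̄ − 7.4)): 51.8, 21.7, 76.3, 0.0, 76.3, 67.2, 75.6, 88.2, 97.3, 105.0, 51.8, 49.7, 31.5, 0.0, 91.0, 86.8, 89.6, 116.9, 0.0.
Season total = 1176.7 DD.
Complete generations = ⌊1176.7 / 434⌋ = 2.

2 generations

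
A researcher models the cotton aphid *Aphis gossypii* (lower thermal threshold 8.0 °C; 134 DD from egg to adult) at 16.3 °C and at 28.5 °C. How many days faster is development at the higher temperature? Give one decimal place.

9.6 days

At 16.3 °C: 134 / (16.3 − 8.0) = 134 / 8.3 = 16.145 d.
At 28.5 °C: 134 / (28.5 − 8.0) = 134 / 20.5 = 6.537 d.
Difference = |16.145 − 6.537| = 9.608 ≈ 9.6 days.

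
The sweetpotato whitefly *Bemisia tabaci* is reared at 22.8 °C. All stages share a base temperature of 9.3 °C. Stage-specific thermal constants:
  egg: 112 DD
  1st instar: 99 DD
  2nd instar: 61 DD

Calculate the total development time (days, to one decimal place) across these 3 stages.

20.1 days

Daily accumulation at 22.8 °C = 22.8 − 9.3 = 13.5 DD/day.
Total K = 112 + 99 + 61 = 272 DD.
Total duration = 272 / 13.5 = 20.148 ≈ 20.1 days.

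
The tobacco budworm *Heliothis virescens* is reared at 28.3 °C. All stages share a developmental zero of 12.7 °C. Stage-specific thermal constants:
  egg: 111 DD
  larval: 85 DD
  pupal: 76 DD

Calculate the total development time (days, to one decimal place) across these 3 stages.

17.4 days

Daily accumulation at 28.3 °C = 28.3 − 12.7 = 15.6 DD/day.
Total K = 111 + 85 + 76 = 272 DD.
Total duration = 272 / 15.6 = 17.436 ≈ 17.4 days.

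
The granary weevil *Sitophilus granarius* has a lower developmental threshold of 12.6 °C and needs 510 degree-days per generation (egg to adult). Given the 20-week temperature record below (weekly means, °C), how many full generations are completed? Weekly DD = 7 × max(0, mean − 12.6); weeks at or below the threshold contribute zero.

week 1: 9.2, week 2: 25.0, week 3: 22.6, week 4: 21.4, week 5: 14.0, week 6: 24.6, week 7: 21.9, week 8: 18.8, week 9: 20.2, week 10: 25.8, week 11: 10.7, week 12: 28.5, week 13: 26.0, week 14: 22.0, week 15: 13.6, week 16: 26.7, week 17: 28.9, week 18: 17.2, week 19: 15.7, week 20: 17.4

Weekly DD (7 × max(0, T̄ − 12.6)): 0.0, 86.8, 70.0, 61.6, 9.8, 84.0, 65.1, 43.4, 53.2, 92.4, 0.0, 111.3, 93.8, 65.8, 7.0, 98.7, 114.1, 32.2, 21.7, 33.6.
Season total = 1144.5 DD.
Complete generations = ⌊1144.5 / 510⌋ = 2.

2 generations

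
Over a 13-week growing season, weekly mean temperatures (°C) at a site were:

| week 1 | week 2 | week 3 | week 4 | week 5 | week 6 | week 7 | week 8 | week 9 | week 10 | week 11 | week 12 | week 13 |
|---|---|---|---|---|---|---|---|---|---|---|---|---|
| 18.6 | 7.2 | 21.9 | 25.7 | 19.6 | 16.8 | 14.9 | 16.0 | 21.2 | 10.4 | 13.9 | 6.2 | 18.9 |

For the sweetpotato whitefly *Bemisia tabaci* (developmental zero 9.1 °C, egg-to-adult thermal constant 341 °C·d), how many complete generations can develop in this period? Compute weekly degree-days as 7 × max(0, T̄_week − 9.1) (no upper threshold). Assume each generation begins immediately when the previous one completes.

2 generations

Weekly DD (7 × max(0, T̄ − 9.1)): 66.5, 0.0, 89.6, 116.2, 73.5, 53.9, 40.6, 48.3, 84.7, 9.1, 33.6, 0.0, 68.6.
Season total = 684.6 DD.
Complete generations = ⌊684.6 / 341⌋ = 2.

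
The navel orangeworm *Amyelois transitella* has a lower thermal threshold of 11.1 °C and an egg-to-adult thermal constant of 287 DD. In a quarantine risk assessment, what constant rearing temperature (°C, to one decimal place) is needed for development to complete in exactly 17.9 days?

Required daily accumulation = 287 / 17.9 = 16.034 DD/day.
T = T_base + 16.034 = 11.1 + 16.034 = 27.134 ≈ 27.1 °C.

27.1 °C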